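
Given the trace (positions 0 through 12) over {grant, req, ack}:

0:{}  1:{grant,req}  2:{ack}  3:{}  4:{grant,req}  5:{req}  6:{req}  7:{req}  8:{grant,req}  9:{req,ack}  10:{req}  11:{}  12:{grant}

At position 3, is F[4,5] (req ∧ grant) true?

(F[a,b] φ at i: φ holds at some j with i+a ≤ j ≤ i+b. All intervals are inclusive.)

Check (req ∧ grant) at each j in [7,8]:
  j=7: false
  j=8: true
Found at j=8 → formula holds.

Yes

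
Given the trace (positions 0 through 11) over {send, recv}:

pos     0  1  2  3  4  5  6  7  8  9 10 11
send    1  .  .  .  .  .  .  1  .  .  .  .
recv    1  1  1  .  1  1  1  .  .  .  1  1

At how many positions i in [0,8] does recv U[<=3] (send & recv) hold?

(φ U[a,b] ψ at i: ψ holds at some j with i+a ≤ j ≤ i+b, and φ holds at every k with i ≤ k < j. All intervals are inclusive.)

1

Evaluate at each i in [0,8]:
  i=0: ✓ (rhs at j=0)
  i=1: ✗ (no rhs in [1,4])
  i=2: ✗ (no rhs in [2,5])
  i=3: ✗ (no rhs in [3,6])
  i=4: ✗ (no rhs in [4,7])
  i=5: ✗ (no rhs in [5,8])
  i=6: ✗ (no rhs in [6,9])
  i=7: ✗ (no rhs in [7,10])
  i=8: ✗ (no rhs in [8,11])
Positions where it holds: {0} → 1.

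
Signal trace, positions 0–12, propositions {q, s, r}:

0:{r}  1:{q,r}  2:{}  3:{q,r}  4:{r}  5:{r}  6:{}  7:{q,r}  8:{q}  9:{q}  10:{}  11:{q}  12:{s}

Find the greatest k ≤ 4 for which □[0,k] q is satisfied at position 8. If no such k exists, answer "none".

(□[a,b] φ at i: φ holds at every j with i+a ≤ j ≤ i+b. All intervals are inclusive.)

1

q must hold from j=8 onward; find where it first fails.
  j=8: holds
  j=9: holds
  j=10: fails
Holds on [8,9], so largest k = 1.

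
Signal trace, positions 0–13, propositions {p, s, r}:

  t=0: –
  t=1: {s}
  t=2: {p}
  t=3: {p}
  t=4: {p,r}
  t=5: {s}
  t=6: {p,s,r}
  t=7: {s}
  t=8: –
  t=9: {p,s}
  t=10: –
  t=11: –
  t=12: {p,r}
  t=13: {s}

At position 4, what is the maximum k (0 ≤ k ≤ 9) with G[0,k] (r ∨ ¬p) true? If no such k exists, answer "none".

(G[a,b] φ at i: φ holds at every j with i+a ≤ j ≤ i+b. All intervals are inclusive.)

(r ∨ ¬p) must hold from j=4 onward; find where it first fails.
  j=4: holds
  j=5: holds
  j=6: holds
  j=7: holds
  j=8: holds
  j=9: fails
Holds on [4,8], so largest k = 4.

4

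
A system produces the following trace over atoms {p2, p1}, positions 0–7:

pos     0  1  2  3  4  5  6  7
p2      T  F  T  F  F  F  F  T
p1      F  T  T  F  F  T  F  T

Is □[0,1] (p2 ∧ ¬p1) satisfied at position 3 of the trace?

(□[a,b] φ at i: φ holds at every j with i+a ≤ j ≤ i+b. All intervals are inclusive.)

Does not hold

Check (p2 ∧ ¬p1) at every j in [3,4]:
  j=3: false
  j=4: false
Fails at j=3 → formula fails.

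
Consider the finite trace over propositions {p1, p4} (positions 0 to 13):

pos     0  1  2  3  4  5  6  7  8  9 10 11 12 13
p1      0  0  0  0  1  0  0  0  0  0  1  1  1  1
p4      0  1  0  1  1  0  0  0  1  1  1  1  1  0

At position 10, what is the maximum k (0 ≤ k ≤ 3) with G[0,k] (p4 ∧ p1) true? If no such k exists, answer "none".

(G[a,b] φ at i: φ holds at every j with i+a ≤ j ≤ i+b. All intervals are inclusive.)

2

(p4 ∧ p1) must hold from j=10 onward; find where it first fails.
  j=10: holds
  j=11: holds
  j=12: holds
  j=13: fails
Holds on [10,12], so largest k = 2.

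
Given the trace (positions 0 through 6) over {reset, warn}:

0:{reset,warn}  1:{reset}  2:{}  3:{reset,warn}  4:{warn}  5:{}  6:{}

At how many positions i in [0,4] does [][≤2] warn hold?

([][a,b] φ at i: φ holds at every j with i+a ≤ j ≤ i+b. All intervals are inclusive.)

Evaluate at each i in [0,4]:
  i=0: ✗ (fails at j=1)
  i=1: ✗ (fails at j=1)
  i=2: ✗ (fails at j=2)
  i=3: ✗ (fails at j=5)
  i=4: ✗ (fails at j=5)
Positions where it holds: {} → 0.

0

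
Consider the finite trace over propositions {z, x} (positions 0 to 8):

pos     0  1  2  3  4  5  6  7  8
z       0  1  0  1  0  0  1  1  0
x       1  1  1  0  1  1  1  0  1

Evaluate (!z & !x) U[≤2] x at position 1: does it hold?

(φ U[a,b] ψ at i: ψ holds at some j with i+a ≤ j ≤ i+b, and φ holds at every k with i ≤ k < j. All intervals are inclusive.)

Need some j in [1,3] with x, and (!z & !x) at every k in [1,j-1].
  j=1: x holds; no prefix to check → satisfied.

Yes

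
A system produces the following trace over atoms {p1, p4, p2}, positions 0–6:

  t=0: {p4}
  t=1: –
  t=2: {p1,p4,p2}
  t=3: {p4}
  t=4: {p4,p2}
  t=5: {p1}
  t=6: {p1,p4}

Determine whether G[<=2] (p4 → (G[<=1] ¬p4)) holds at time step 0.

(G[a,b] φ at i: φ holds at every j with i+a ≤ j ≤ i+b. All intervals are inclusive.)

No

Check (p4 → (G[<=1] ¬p4)) at every j in [0,2]:
  j=0: antecedent true; consequent fails at 0 → ✗
  j=1: antecedent false → ✓
  j=2: antecedent true; consequent fails at 2 → ✗
Fails at j=0 → formula fails.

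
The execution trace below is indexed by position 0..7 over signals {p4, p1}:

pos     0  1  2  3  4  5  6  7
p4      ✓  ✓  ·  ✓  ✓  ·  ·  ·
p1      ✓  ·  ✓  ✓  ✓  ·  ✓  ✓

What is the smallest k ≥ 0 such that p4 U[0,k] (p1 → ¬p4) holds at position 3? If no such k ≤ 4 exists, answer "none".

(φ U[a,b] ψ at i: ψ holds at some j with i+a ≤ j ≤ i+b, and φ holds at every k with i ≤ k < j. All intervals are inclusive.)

2

Need earliest j ≥ 3 with (p1 → ¬p4), and p4 at every k in [3,j-1].
  j=3: rhs fails.
  j=4: rhs fails.
  j=5: rhs holds; lhs holds on [3,4]. k = 2.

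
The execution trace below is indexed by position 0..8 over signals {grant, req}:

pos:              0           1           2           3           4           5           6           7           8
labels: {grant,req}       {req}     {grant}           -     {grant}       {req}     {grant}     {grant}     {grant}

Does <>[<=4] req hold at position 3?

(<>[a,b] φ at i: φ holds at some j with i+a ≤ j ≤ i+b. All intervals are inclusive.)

True

Check req at each j in [3,7]:
  j=3: false
  j=4: false
  j=5: true
  j=6: false
  j=7: false
Found at j=5 → formula holds.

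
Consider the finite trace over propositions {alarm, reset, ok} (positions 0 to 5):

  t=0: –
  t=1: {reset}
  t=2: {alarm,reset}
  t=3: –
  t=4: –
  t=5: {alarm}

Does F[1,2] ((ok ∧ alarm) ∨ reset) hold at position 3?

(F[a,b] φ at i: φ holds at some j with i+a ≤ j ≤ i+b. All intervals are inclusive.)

Does not hold

Check ((ok ∧ alarm) ∨ reset) at each j in [4,5]:
  j=4: false
  j=5: false
No position in the window satisfies it → formula fails.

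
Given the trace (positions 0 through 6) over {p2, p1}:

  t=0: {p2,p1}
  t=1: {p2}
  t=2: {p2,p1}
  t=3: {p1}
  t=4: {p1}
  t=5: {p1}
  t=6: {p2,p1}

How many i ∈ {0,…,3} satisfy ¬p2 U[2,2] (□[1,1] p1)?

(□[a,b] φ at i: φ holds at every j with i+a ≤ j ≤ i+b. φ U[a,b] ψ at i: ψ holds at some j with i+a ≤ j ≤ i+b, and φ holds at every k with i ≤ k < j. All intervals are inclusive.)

1

Evaluate at each i in [0,3]:
  i=0: ✗ (lhs fails at k=0 before rhs at j=2)
  i=1: ✗ (lhs fails at k=1 before rhs at j=3)
  i=2: ✗ (lhs fails at k=2 before rhs at j=4)
  i=3: ✓ (rhs at j=5; lhs holds on [3,4])
Positions where it holds: {3} → 1.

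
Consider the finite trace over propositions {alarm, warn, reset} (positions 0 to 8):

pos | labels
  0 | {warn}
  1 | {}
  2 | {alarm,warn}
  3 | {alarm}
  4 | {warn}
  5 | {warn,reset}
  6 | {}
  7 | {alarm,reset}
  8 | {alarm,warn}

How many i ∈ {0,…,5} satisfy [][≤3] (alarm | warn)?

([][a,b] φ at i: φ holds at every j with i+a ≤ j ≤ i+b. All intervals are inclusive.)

1

Evaluate at each i in [0,5]:
  i=0: ✗ (fails at j=1)
  i=1: ✗ (fails at j=1)
  i=2: ✓ (all of [2,5])
  i=3: ✗ (fails at j=6)
  i=4: ✗ (fails at j=6)
  i=5: ✗ (fails at j=6)
Positions where it holds: {2} → 1.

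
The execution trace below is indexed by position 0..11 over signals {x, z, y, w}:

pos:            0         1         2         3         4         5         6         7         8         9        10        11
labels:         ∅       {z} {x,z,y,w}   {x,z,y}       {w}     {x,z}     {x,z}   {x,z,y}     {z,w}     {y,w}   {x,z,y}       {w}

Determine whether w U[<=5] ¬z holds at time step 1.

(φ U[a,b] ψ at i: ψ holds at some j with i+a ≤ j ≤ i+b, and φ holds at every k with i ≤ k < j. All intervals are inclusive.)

Does not hold

Need some j in [1,6] with ¬z, and w at every k in [1,j-1].
  j=1: ¬z false.
  j=2: ¬z false.
  j=3: ¬z false.
  j=4: ¬z holds, but w fails at k=1 → not this j.
  j=5: ¬z false.
  j=6: ¬z false.
No j in the window works → until fails.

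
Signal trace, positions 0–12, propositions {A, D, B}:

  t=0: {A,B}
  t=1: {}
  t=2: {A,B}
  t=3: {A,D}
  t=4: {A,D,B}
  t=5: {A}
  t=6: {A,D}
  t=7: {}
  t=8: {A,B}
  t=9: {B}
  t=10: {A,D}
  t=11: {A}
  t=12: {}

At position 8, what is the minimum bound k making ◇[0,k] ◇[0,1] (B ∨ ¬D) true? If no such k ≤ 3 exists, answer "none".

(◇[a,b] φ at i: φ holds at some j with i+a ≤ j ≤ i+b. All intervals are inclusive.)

Scan j = 8,9,… for ◇[0,1] (B ∨ ¬D):
  j=8: holds
First hit at j=8, so smallest k = 8-8 = 0.

0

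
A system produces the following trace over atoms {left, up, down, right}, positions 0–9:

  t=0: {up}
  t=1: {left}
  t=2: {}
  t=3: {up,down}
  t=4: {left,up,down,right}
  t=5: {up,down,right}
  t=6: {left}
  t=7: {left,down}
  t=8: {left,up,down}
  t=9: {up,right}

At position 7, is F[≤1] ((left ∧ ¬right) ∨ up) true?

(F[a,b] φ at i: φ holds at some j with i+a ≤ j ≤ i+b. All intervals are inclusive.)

Holds

Check ((left ∧ ¬right) ∨ up) at each j in [7,8]:
  j=7: true
  j=8: true
Found at j=7 → formula holds.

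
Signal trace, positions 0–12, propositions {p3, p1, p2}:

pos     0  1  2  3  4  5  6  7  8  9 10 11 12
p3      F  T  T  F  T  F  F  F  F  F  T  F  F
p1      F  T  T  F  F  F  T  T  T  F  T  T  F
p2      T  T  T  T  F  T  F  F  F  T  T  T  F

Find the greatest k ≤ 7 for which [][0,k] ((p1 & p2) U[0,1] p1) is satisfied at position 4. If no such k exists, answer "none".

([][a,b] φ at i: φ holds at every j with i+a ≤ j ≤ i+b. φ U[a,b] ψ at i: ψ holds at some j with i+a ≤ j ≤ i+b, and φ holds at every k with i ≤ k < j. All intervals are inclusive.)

((p1 & p2) U[0,1] p1) must hold from j=4 onward; find where it first fails.
  j=4: fails → no k works.

none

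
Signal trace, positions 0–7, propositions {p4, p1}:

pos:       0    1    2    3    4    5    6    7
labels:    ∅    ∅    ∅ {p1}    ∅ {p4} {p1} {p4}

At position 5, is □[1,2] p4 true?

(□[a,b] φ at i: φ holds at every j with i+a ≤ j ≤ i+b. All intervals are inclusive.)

Check p4 at every j in [6,7]:
  j=6: false
  j=7: true
Fails at j=6 → formula fails.

Does not hold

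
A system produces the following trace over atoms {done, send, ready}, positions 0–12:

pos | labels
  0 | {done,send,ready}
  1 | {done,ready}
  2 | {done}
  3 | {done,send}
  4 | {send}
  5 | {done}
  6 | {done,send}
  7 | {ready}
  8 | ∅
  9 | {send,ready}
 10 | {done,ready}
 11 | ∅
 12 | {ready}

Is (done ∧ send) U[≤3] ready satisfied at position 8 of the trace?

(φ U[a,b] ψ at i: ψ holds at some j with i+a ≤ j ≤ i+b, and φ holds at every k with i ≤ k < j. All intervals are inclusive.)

False

Need some j in [8,11] with ready, and (done ∧ send) at every k in [8,j-1].
  j=8: ready false.
  j=9: ready holds, but (done ∧ send) fails at k=8 → not this j.
  j=10: ready holds, but (done ∧ send) fails at k=8 → not this j.
  j=11: ready false.
No j in the window works → until fails.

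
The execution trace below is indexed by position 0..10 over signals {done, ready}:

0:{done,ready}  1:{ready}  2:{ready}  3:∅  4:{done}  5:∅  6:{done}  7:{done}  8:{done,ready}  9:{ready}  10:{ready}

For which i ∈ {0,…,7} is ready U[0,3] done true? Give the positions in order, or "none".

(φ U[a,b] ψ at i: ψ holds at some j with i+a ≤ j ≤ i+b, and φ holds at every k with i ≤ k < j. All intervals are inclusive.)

Evaluate at each i in [0,7]:
  i=0: ✓ (rhs at j=0)
  i=1: ✗ (lhs fails at k=3 before rhs at j=4)
  i=2: ✗ (lhs fails at k=3 before rhs at j=4)
  i=3: ✗ (lhs fails at k=3 before rhs at j=4)
  i=4: ✓ (rhs at j=4)
  i=5: ✗ (lhs fails at k=5 before rhs at j=6)
  i=6: ✓ (rhs at j=6)
  i=7: ✓ (rhs at j=7)

0, 4, 6, 7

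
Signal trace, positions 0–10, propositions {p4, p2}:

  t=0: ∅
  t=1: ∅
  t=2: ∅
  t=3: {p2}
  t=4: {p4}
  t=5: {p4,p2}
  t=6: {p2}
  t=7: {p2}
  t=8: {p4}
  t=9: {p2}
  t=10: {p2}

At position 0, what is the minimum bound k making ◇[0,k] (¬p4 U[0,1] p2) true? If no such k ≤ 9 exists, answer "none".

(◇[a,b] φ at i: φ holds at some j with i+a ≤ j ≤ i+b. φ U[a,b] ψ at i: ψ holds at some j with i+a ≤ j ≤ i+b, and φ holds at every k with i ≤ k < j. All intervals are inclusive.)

2

Scan j = 0,1,… for (¬p4 U[0,1] p2):
  j=0: fails
  j=1: fails
  j=2: holds
First hit at j=2, so smallest k = 2-0 = 2.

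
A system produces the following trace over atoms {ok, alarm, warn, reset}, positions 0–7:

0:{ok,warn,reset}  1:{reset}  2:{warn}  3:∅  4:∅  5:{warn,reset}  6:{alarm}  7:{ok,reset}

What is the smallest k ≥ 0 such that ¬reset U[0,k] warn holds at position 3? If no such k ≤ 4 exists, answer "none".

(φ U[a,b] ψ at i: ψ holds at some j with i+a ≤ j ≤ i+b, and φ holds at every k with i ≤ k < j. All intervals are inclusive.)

2

Need earliest j ≥ 3 with warn, and ¬reset at every k in [3,j-1].
  j=3: rhs fails.
  j=4: rhs fails.
  j=5: rhs holds; lhs holds on [3,4]. k = 2.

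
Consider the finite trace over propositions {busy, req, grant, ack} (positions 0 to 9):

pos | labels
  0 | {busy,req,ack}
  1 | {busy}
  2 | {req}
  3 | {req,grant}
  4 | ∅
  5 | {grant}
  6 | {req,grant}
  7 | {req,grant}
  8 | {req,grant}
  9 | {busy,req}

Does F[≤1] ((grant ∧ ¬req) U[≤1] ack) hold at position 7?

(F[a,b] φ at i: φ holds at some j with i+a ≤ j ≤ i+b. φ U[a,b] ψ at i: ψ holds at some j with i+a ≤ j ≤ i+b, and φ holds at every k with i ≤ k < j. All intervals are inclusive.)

False

Check ((grant ∧ ¬req) U[≤1] ack) at each j in [7,8]:
  j=7: fails
  j=8: fails
No position in the window satisfies it → formula fails.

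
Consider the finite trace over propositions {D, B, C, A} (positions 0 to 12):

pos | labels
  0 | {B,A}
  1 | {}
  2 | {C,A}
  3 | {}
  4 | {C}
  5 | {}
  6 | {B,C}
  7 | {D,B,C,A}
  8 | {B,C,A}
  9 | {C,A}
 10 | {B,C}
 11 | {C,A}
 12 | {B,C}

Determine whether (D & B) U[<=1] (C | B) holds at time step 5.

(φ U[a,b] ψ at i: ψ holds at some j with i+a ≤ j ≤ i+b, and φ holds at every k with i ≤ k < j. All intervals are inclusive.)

Need some j in [5,6] with (C | B), and (D & B) at every k in [5,j-1].
  j=5: (C | B) false.
  j=6: (C | B) holds, but (D & B) fails at k=5 → not this j.
No j in the window works → until fails.

False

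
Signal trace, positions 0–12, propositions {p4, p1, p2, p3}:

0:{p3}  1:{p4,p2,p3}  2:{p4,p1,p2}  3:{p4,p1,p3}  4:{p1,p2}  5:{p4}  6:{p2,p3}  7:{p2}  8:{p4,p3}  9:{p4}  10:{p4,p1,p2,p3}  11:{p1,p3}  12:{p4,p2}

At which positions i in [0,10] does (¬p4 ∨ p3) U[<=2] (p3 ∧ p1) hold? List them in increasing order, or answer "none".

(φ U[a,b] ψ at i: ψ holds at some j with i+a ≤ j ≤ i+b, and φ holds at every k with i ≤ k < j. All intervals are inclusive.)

Evaluate at each i in [0,10]:
  i=0: ✗ (no rhs in [0,2])
  i=1: ✗ (lhs fails at k=2 before rhs at j=3)
  i=2: ✗ (lhs fails at k=2 before rhs at j=3)
  i=3: ✓ (rhs at j=3)
  i=4: ✗ (no rhs in [4,6])
  i=5: ✗ (no rhs in [5,7])
  i=6: ✗ (no rhs in [6,8])
  i=7: ✗ (no rhs in [7,9])
  i=8: ✗ (lhs fails at k=9 before rhs at j=10)
  i=9: ✗ (lhs fails at k=9 before rhs at j=10)
  i=10: ✓ (rhs at j=10)

3, 10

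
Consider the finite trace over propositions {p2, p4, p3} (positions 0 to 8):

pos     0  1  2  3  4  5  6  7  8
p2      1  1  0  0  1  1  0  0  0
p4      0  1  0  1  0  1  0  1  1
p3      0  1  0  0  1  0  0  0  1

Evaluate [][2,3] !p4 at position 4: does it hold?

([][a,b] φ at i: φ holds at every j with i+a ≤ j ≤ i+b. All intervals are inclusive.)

No

Check !p4 at every j in [6,7]:
  j=6: true
  j=7: false
Fails at j=7 → formula fails.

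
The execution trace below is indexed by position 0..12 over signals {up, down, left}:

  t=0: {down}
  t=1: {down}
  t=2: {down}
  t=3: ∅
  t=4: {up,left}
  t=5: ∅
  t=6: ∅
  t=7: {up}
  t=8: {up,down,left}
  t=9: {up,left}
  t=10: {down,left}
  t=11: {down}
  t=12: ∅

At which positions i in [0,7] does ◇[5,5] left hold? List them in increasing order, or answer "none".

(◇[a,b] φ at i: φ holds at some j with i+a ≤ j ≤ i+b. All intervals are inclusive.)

Evaluate at each i in [0,7]:
  i=0: ✗ (none in [5,5])
  i=1: ✗ (none in [6,6])
  i=2: ✗ (none in [7,7])
  i=3: ✓ (witness j=8)
  i=4: ✓ (witness j=9)
  i=5: ✓ (witness j=10)
  i=6: ✗ (none in [11,11])
  i=7: ✗ (none in [12,12])

3, 4, 5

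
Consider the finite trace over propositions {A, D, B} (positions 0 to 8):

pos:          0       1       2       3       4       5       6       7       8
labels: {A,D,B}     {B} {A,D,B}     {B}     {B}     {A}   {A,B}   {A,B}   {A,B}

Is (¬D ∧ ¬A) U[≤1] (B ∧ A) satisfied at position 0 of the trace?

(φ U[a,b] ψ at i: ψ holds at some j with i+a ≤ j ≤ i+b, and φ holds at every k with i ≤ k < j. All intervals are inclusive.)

Need some j in [0,1] with (B ∧ A), and (¬D ∧ ¬A) at every k in [0,j-1].
  j=0: (B ∧ A) holds; no prefix to check → satisfied.

Yes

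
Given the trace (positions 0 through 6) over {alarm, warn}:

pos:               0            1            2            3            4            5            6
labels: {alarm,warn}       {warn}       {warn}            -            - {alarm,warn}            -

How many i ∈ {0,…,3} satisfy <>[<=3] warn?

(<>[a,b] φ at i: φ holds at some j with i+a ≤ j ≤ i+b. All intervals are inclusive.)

4

Evaluate at each i in [0,3]:
  i=0: ✓ (witness j=0)
  i=1: ✓ (witness j=1)
  i=2: ✓ (witness j=2)
  i=3: ✓ (witness j=5)
Positions where it holds: {0, 1, 2, 3} → 4.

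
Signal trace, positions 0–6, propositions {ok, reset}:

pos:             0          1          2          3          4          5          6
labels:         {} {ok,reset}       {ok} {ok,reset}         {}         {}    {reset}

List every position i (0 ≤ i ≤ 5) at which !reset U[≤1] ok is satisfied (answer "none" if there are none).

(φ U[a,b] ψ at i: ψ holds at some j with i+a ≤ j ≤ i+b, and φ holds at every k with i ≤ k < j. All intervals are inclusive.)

0, 1, 2, 3

Evaluate at each i in [0,5]:
  i=0: ✓ (rhs at j=1; lhs holds on [0,0])
  i=1: ✓ (rhs at j=1)
  i=2: ✓ (rhs at j=2)
  i=3: ✓ (rhs at j=3)
  i=4: ✗ (no rhs in [4,5])
  i=5: ✗ (no rhs in [5,6])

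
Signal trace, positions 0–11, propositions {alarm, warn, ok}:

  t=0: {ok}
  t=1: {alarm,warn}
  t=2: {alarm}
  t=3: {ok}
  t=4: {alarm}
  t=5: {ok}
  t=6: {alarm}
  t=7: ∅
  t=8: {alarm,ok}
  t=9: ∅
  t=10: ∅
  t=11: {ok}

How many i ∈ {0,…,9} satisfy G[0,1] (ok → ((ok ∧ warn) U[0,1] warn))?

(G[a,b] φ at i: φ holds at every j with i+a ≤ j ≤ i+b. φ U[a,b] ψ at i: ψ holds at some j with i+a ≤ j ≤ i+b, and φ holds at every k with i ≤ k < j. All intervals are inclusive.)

Evaluate at each i in [0,9]:
  i=0: ✗ (fails at j=0)
  i=1: ✓ (all of [1,2])
  i=2: ✗ (fails at j=3)
  i=3: ✗ (fails at j=3)
  i=4: ✗ (fails at j=5)
  i=5: ✗ (fails at j=5)
  i=6: ✓ (all of [6,7])
  i=7: ✗ (fails at j=8)
  i=8: ✗ (fails at j=8)
  i=9: ✓ (all of [9,10])
Positions where it holds: {1, 6, 9} → 3.

3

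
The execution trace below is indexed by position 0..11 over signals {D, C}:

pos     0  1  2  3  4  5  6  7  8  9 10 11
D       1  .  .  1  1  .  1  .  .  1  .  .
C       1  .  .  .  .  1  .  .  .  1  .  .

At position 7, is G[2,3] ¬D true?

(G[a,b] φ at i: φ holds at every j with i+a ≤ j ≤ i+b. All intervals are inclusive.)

False

Check ¬D at every j in [9,10]:
  j=9: false
  j=10: true
Fails at j=9 → formula fails.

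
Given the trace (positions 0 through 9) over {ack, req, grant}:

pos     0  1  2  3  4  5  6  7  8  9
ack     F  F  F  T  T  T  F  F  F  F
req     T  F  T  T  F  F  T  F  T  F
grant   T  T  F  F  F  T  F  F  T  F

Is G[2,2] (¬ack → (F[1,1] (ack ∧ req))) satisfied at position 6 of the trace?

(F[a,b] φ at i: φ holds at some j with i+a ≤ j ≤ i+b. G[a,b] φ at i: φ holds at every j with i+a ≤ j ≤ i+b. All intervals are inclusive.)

False

Check (¬ack → (F[1,1] (ack ∧ req))) at every j in [8,8]:
  j=8: antecedent true; consequent fails (none in [9,9]) → ✗
Fails at j=8 → formula fails.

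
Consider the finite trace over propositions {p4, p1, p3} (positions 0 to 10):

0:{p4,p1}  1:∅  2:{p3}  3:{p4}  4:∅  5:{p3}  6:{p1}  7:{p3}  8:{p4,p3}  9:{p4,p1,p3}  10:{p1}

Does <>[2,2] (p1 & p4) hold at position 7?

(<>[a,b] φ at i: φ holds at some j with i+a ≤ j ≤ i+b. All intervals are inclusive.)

Check (p1 & p4) at each j in [9,9]:
  j=9: true
Found at j=9 → formula holds.

Holds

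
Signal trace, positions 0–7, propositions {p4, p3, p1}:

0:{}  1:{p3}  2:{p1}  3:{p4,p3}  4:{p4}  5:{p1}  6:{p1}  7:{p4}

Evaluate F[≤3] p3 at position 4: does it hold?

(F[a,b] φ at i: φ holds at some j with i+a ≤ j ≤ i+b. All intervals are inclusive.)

Check p3 at each j in [4,7]:
  j=4: false
  j=5: false
  j=6: false
  j=7: false
No position in the window satisfies it → formula fails.

False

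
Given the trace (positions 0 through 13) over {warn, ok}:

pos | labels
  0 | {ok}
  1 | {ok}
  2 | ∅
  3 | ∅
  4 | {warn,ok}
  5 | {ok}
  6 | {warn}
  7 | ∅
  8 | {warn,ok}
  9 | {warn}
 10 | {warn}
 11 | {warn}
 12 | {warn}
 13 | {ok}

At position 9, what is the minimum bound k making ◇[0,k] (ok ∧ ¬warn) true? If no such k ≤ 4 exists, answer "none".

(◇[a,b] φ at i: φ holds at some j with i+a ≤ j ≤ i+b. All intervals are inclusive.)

Scan j = 9,10,… for (ok ∧ ¬warn):
  j=9: fails
  j=10: fails
  j=11: fails
  j=12: fails
  j=13: holds
First hit at j=13, so smallest k = 13-9 = 4.

4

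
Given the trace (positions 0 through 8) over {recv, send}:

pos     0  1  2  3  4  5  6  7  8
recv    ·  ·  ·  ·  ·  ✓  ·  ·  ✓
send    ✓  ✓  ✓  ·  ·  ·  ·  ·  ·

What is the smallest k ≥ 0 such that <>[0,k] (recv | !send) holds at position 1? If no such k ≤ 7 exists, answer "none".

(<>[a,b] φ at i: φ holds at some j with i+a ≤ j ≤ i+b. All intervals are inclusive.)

2

Scan j = 1,2,… for (recv | !send):
  j=1: fails
  j=2: fails
  j=3: holds
First hit at j=3, so smallest k = 3-1 = 2.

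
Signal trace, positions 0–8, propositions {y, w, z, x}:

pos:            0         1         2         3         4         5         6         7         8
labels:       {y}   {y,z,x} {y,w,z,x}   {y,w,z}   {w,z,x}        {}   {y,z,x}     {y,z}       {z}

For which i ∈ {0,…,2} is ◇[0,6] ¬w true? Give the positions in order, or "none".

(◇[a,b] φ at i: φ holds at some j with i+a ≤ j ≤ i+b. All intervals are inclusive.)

0, 1, 2

Evaluate at each i in [0,2]:
  i=0: ✓ (witness j=0)
  i=1: ✓ (witness j=1)
  i=2: ✓ (witness j=5)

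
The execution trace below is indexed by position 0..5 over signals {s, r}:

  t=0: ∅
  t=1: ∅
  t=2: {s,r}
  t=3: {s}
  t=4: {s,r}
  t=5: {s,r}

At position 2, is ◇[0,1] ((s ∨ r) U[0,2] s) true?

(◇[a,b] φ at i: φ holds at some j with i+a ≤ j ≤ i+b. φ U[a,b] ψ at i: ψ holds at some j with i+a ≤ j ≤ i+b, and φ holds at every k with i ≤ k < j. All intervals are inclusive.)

Check ((s ∨ r) U[0,2] s) at each j in [2,3]:
  j=2: holds
  j=3: holds
Found at j=2 → formula holds.

Yes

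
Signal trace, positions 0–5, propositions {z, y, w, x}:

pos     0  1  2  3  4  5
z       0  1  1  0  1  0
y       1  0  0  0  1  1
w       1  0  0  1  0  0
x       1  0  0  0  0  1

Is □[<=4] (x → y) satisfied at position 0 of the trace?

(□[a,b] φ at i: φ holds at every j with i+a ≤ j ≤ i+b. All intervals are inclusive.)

Check (x → y) at every j in [0,4]:
  j=0: antecedent true; consequent true → ✓
  j=1: antecedent false → ✓
  j=2: antecedent false → ✓
  j=3: antecedent false → ✓
  j=4: antecedent false → ✓
All positions satisfy it → formula holds.

Holds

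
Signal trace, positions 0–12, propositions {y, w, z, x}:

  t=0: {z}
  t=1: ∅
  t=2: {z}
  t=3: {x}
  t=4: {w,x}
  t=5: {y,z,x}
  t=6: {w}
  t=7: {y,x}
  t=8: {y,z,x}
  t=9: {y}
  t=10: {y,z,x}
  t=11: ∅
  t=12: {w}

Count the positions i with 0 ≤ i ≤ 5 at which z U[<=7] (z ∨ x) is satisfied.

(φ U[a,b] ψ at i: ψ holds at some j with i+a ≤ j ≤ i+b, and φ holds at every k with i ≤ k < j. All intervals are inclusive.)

Evaluate at each i in [0,5]:
  i=0: ✓ (rhs at j=0)
  i=1: ✗ (lhs fails at k=1 before rhs at j=2)
  i=2: ✓ (rhs at j=2)
  i=3: ✓ (rhs at j=3)
  i=4: ✓ (rhs at j=4)
  i=5: ✓ (rhs at j=5)
Positions where it holds: {0, 2, 3, 4, 5} → 5.

5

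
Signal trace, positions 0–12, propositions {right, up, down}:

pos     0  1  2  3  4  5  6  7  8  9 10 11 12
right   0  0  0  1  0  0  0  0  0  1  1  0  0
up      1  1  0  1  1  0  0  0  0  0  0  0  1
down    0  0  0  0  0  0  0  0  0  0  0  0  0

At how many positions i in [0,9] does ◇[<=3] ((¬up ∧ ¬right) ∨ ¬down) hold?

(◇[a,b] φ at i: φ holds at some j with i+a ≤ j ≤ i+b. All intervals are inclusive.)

10

Evaluate at each i in [0,9]:
  i=0: ✓ (witness j=0)
  i=1: ✓ (witness j=1)
  i=2: ✓ (witness j=2)
  i=3: ✓ (witness j=3)
  i=4: ✓ (witness j=4)
  i=5: ✓ (witness j=5)
  i=6: ✓ (witness j=6)
  i=7: ✓ (witness j=7)
  i=8: ✓ (witness j=8)
  i=9: ✓ (witness j=9)
Positions where it holds: {0, 1, 2, 3, 4, 5, 6, 7, 8, 9} → 10.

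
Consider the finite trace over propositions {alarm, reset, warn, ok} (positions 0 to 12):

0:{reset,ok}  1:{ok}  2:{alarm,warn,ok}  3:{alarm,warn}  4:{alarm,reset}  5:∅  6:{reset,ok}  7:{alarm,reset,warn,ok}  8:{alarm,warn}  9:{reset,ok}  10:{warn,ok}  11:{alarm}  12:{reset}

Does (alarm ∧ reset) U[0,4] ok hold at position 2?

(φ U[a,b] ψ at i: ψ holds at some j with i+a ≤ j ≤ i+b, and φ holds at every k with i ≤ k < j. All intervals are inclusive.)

Need some j in [2,6] with ok, and (alarm ∧ reset) at every k in [2,j-1].
  j=2: ok holds; no prefix to check → satisfied.

Yes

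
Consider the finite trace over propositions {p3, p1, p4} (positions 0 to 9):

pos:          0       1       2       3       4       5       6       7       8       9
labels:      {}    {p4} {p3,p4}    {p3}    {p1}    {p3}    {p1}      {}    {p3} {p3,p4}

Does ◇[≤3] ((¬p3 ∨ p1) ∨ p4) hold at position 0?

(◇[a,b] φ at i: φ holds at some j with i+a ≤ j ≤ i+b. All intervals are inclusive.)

Check ((¬p3 ∨ p1) ∨ p4) at each j in [0,3]:
  j=0: true
  j=1: true
  j=2: true
  j=3: false
Found at j=0 → formula holds.

Yes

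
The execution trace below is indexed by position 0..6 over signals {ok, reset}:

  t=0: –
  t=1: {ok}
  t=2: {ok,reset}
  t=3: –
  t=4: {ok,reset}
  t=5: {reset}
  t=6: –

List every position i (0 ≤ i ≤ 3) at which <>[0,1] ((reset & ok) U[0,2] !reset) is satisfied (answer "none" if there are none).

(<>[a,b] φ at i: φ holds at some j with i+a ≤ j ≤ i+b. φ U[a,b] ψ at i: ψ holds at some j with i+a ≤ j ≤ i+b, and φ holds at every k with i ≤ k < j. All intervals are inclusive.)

Evaluate at each i in [0,3]:
  i=0: ✓ (witness j=0)
  i=1: ✓ (witness j=1)
  i=2: ✓ (witness j=2)
  i=3: ✓ (witness j=3)

0, 1, 2, 3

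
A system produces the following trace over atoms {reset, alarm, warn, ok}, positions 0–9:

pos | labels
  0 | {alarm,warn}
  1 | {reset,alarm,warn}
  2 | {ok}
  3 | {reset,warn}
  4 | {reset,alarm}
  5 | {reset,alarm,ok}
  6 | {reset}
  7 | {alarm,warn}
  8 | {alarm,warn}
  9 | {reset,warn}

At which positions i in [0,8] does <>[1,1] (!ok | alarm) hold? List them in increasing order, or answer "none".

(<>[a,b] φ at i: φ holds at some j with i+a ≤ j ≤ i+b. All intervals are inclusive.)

Evaluate at each i in [0,8]:
  i=0: ✓ (witness j=1)
  i=1: ✗ (none in [2,2])
  i=2: ✓ (witness j=3)
  i=3: ✓ (witness j=4)
  i=4: ✓ (witness j=5)
  i=5: ✓ (witness j=6)
  i=6: ✓ (witness j=7)
  i=7: ✓ (witness j=8)
  i=8: ✓ (witness j=9)

0, 2, 3, 4, 5, 6, 7, 8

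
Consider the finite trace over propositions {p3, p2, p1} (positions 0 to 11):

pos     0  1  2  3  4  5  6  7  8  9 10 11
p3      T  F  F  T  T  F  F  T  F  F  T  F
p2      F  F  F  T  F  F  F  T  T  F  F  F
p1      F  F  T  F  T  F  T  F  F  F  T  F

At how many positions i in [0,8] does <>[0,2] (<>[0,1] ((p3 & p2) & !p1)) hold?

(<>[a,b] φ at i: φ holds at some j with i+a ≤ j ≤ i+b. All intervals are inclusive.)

8

Evaluate at each i in [0,8]:
  i=0: ✓ (witness j=2)
  i=1: ✓ (witness j=2)
  i=2: ✓ (witness j=2)
  i=3: ✓ (witness j=3)
  i=4: ✓ (witness j=6)
  i=5: ✓ (witness j=6)
  i=6: ✓ (witness j=6)
  i=7: ✓ (witness j=7)
  i=8: ✗ (none in [8,10])
Positions where it holds: {0, 1, 2, 3, 4, 5, 6, 7} → 8.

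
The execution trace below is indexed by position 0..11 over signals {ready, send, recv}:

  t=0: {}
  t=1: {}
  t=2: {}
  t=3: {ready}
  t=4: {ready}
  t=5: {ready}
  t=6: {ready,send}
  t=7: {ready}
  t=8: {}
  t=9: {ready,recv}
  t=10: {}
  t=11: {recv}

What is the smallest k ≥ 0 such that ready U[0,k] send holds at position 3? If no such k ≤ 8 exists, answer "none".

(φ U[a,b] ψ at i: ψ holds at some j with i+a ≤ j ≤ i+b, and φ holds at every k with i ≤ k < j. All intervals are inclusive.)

3

Need earliest j ≥ 3 with send, and ready at every k in [3,j-1].
  j=3: rhs fails.
  j=4: rhs fails.
  j=5: rhs fails.
  j=6: rhs holds; lhs holds on [3,5]. k = 3.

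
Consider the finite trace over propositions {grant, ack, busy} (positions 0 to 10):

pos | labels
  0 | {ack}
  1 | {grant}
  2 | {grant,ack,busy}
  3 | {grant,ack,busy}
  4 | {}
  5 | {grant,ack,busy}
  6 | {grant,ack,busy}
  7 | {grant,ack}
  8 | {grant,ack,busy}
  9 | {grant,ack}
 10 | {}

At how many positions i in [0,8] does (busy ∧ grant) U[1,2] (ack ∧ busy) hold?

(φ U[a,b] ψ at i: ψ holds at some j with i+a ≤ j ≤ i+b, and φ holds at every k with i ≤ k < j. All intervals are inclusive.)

2

Evaluate at each i in [0,8]:
  i=0: ✗ (lhs fails at k=0 before rhs at j=2)
  i=1: ✗ (lhs fails at k=1 before rhs at j=2)
  i=2: ✓ (rhs at j=3; lhs holds on [2,2])
  i=3: ✗ (lhs fails at k=4 before rhs at j=5)
  i=4: ✗ (lhs fails at k=4 before rhs at j=5)
  i=5: ✓ (rhs at j=6; lhs holds on [5,5])
  i=6: ✗ (lhs fails at k=7 before rhs at j=8)
  i=7: ✗ (lhs fails at k=7 before rhs at j=8)
  i=8: ✗ (no rhs in [9,10])
Positions where it holds: {2, 5} → 2.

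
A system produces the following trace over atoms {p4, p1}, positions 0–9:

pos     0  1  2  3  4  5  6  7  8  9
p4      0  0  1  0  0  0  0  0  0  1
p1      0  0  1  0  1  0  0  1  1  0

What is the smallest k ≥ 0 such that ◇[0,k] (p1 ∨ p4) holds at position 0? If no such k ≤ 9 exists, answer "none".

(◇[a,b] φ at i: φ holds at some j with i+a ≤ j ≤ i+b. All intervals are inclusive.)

2

Scan j = 0,1,… for (p1 ∨ p4):
  j=0: fails
  j=1: fails
  j=2: holds
First hit at j=2, so smallest k = 2-0 = 2.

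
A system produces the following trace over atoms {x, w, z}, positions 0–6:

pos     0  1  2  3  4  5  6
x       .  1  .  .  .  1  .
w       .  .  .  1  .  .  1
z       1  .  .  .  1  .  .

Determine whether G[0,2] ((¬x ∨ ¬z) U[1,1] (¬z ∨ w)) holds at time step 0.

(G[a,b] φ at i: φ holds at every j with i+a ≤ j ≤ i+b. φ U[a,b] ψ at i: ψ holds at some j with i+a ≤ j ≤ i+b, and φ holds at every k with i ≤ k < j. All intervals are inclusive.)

True

Check ((¬x ∨ ¬z) U[1,1] (¬z ∨ w)) at every j in [0,2]:
  j=0: holds
  j=1: holds
  j=2: holds
All positions satisfy it → formula holds.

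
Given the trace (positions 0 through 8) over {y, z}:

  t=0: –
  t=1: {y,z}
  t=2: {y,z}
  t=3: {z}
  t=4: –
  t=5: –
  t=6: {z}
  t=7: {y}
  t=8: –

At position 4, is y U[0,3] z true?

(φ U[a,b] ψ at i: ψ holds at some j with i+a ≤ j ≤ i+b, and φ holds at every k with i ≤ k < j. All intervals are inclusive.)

No

Need some j in [4,7] with z, and y at every k in [4,j-1].
  j=4: z false.
  j=5: z false.
  j=6: z holds, but y fails at k=4 → not this j.
  j=7: z false.
No j in the window works → until fails.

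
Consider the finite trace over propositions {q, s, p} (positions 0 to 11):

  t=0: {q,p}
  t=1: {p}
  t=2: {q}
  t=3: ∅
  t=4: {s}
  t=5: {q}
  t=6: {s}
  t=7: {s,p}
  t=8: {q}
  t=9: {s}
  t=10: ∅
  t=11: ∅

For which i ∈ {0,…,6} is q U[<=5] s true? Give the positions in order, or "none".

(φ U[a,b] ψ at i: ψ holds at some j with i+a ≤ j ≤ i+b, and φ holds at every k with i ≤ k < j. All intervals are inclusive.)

4, 5, 6

Evaluate at each i in [0,6]:
  i=0: ✗ (lhs fails at k=1 before rhs at j=4)
  i=1: ✗ (lhs fails at k=1 before rhs at j=4)
  i=2: ✗ (lhs fails at k=3 before rhs at j=4)
  i=3: ✗ (lhs fails at k=3 before rhs at j=4)
  i=4: ✓ (rhs at j=4)
  i=5: ✓ (rhs at j=6; lhs holds on [5,5])
  i=6: ✓ (rhs at j=6)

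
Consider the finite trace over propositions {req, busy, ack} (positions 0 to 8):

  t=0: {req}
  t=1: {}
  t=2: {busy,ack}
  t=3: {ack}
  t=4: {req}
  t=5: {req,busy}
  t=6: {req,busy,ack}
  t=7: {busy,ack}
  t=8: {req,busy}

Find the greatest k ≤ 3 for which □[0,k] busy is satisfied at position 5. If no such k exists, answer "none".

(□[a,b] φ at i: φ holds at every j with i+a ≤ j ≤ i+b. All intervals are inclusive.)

busy must hold from j=5 onward; find where it first fails.
  j=5: holds
  j=6: holds
  j=7: holds
  j=8: holds
Holds through j=8; largest k = 3.

3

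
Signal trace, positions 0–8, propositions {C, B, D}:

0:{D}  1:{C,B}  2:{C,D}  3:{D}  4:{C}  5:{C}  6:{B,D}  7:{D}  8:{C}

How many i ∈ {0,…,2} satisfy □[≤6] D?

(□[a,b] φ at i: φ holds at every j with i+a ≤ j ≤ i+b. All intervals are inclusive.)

0

Evaluate at each i in [0,2]:
  i=0: ✗ (fails at j=1)
  i=1: ✗ (fails at j=1)
  i=2: ✗ (fails at j=4)
Positions where it holds: {} → 0.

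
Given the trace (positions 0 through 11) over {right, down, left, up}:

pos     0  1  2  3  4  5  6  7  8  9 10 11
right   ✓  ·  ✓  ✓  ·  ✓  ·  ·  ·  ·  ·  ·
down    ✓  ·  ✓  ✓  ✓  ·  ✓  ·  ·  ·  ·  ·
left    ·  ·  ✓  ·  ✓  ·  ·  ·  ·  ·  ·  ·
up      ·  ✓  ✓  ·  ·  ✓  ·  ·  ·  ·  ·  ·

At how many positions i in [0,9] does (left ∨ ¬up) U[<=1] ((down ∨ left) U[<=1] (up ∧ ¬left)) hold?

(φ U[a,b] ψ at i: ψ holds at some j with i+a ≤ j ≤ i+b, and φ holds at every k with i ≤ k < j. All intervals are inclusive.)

Evaluate at each i in [0,9]:
  i=0: ✓ (rhs at j=0)
  i=1: ✓ (rhs at j=1)
  i=2: ✗ (no rhs in [2,3])
  i=3: ✓ (rhs at j=4; lhs holds on [3,3])
  i=4: ✓ (rhs at j=4)
  i=5: ✓ (rhs at j=5)
  i=6: ✗ (no rhs in [6,7])
  i=7: ✗ (no rhs in [7,8])
  i=8: ✗ (no rhs in [8,9])
  i=9: ✗ (no rhs in [9,10])
Positions where it holds: {0, 1, 3, 4, 5} → 5.

5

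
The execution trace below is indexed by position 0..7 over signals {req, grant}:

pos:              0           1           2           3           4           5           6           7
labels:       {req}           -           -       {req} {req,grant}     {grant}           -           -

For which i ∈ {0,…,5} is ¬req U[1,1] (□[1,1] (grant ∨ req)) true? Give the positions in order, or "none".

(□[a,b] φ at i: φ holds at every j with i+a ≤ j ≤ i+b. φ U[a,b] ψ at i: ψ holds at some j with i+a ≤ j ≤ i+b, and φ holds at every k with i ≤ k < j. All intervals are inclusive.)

Evaluate at each i in [0,5]:
  i=0: ✗ (no rhs in [1,1])
  i=1: ✓ (rhs at j=2; lhs holds on [1,1])
  i=2: ✓ (rhs at j=3; lhs holds on [2,2])
  i=3: ✗ (lhs fails at k=3 before rhs at j=4)
  i=4: ✗ (no rhs in [5,5])
  i=5: ✗ (no rhs in [6,6])

1, 2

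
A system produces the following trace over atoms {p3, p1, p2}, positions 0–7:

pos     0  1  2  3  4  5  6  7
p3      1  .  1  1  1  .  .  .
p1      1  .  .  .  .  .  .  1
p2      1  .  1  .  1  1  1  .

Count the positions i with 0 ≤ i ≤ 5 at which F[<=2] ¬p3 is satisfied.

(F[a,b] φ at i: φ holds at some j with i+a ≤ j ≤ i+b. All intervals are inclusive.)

Evaluate at each i in [0,5]:
  i=0: ✓ (witness j=1)
  i=1: ✓ (witness j=1)
  i=2: ✗ (none in [2,4])
  i=3: ✓ (witness j=5)
  i=4: ✓ (witness j=5)
  i=5: ✓ (witness j=5)
Positions where it holds: {0, 1, 3, 4, 5} → 5.

5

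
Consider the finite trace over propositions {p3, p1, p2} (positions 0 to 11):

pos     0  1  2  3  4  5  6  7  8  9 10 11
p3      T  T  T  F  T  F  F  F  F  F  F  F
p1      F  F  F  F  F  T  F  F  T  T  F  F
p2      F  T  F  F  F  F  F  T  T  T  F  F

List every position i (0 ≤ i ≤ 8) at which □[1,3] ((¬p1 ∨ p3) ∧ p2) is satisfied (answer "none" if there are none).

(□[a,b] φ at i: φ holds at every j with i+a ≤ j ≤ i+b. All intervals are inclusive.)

none

Evaluate at each i in [0,8]:
  i=0: ✗ (fails at j=2)
  i=1: ✗ (fails at j=2)
  i=2: ✗ (fails at j=3)
  i=3: ✗ (fails at j=4)
  i=4: ✗ (fails at j=5)
  i=5: ✗ (fails at j=6)
  i=6: ✗ (fails at j=8)
  i=7: ✗ (fails at j=8)
  i=8: ✗ (fails at j=9)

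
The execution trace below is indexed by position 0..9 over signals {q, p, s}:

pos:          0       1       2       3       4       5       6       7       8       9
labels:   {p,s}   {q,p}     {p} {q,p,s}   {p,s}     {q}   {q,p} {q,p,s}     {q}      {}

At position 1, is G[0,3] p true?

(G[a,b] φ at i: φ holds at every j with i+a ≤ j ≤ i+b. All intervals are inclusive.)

Check p at every j in [1,4]:
  j=1: true
  j=2: true
  j=3: true
  j=4: true
All positions satisfy it → formula holds.

Yes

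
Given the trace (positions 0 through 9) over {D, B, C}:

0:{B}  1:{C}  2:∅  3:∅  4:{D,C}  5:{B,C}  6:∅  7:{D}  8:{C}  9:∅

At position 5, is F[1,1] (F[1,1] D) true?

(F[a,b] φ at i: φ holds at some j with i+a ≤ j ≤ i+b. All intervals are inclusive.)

Check F[1,1] D at each j in [6,6]:
  j=6: holds (witness at 7)
Found at j=6 → formula holds.

Holds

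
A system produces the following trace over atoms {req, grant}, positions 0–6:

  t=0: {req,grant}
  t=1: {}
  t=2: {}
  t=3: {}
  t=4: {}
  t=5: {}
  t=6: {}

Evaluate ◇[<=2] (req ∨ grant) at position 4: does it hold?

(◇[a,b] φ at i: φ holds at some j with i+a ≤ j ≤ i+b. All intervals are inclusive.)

No

Check (req ∨ grant) at each j in [4,6]:
  j=4: false
  j=5: false
  j=6: false
No position in the window satisfies it → formula fails.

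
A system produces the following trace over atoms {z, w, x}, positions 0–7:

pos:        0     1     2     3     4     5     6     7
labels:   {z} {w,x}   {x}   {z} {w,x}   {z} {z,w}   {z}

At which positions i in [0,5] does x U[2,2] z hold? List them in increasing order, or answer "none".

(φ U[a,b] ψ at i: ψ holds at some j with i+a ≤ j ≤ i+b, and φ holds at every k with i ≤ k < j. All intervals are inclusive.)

Evaluate at each i in [0,5]:
  i=0: ✗ (no rhs in [2,2])
  i=1: ✓ (rhs at j=3; lhs holds on [1,2])
  i=2: ✗ (no rhs in [4,4])
  i=3: ✗ (lhs fails at k=3 before rhs at j=5)
  i=4: ✗ (lhs fails at k=5 before rhs at j=6)
  i=5: ✗ (lhs fails at k=5 before rhs at j=7)

1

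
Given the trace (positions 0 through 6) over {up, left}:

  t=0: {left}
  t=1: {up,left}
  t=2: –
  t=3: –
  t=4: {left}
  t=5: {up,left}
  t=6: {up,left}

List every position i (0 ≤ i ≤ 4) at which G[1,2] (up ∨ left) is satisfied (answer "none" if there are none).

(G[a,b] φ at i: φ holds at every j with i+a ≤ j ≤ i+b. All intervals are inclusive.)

3, 4

Evaluate at each i in [0,4]:
  i=0: ✗ (fails at j=2)
  i=1: ✗ (fails at j=2)
  i=2: ✗ (fails at j=3)
  i=3: ✓ (all of [4,5])
  i=4: ✓ (all of [5,6])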